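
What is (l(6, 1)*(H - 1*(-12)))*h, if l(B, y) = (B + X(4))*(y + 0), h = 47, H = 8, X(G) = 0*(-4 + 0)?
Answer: 5640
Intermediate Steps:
X(G) = 0 (X(G) = 0*(-4) = 0)
l(B, y) = B*y (l(B, y) = (B + 0)*(y + 0) = B*y)
(l(6, 1)*(H - 1*(-12)))*h = ((6*1)*(8 - 1*(-12)))*47 = (6*(8 + 12))*47 = (6*20)*47 = 120*47 = 5640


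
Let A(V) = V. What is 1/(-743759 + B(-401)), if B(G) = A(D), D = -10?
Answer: -1/743769 ≈ -1.3445e-6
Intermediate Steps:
B(G) = -10
1/(-743759 + B(-401)) = 1/(-743759 - 10) = 1/(-743769) = -1/743769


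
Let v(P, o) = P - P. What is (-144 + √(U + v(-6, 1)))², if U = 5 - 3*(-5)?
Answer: 20756 - 576*√5 ≈ 19468.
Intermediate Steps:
v(P, o) = 0
U = 20 (U = 5 + 15 = 20)
(-144 + √(U + v(-6, 1)))² = (-144 + √(20 + 0))² = (-144 + √20)² = (-144 + 2*√5)²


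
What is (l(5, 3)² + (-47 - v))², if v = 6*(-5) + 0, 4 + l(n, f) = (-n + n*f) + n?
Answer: 10816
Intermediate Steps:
l(n, f) = -4 + f*n (l(n, f) = -4 + ((-n + n*f) + n) = -4 + ((-n + f*n) + n) = -4 + f*n)
v = -30 (v = -30 + 0 = -30)
(l(5, 3)² + (-47 - v))² = ((-4 + 3*5)² + (-47 - 1*(-30)))² = ((-4 + 15)² + (-47 + 30))² = (11² - 17)² = (121 - 17)² = 104² = 10816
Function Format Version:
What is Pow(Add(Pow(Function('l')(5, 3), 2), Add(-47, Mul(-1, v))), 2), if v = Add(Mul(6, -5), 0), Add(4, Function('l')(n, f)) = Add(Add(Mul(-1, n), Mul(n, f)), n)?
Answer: 10816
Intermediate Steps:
Function('l')(n, f) = Add(-4, Mul(f, n)) (Function('l')(n, f) = Add(-4, Add(Add(Mul(-1, n), Mul(n, f)), n)) = Add(-4, Add(Add(Mul(-1, n), Mul(f, n)), n)) = Add(-4, Mul(f, n)))
v = -30 (v = Add(-30, 0) = -30)
Pow(Add(Pow(Function('l')(5, 3), 2), Add(-47, Mul(-1, v))), 2) = Pow(Add(Pow(Add(-4, Mul(3, 5)), 2), Add(-47, Mul(-1, -30))), 2) = Pow(Add(Pow(Add(-4, 15), 2), Add(-47, 30)), 2) = Pow(Add(Pow(11, 2), -17), 2) = Pow(Add(121, -17), 2) = Pow(104, 2) = 10816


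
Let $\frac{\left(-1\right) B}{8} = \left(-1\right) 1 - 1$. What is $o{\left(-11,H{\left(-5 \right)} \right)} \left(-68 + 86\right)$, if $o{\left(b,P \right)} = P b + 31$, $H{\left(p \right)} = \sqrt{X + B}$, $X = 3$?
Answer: $558 - 198 \sqrt{19} \approx -305.06$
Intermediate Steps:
$B = 16$ ($B = - 8 \left(\left(-1\right) 1 - 1\right) = - 8 \left(-1 - 1\right) = \left(-8\right) \left(-2\right) = 16$)
$H{\left(p \right)} = \sqrt{19}$ ($H{\left(p \right)} = \sqrt{3 + 16} = \sqrt{19}$)
$o{\left(b,P \right)} = 31 + P b$
$o{\left(-11,H{\left(-5 \right)} \right)} \left(-68 + 86\right) = \left(31 + \sqrt{19} \left(-11\right)\right) \left(-68 + 86\right) = \left(31 - 11 \sqrt{19}\right) 18 = 558 - 198 \sqrt{19}$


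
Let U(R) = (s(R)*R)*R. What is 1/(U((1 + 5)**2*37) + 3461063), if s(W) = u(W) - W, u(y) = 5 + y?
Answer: 1/12332183 ≈ 8.1089e-8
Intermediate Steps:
s(W) = 5 (s(W) = (5 + W) - W = 5)
U(R) = 5*R**2 (U(R) = (5*R)*R = 5*R**2)
1/(U((1 + 5)**2*37) + 3461063) = 1/(5*((1 + 5)**2*37)**2 + 3461063) = 1/(5*(6**2*37)**2 + 3461063) = 1/(5*(36*37)**2 + 3461063) = 1/(5*1332**2 + 3461063) = 1/(5*1774224 + 3461063) = 1/(8871120 + 3461063) = 1/12332183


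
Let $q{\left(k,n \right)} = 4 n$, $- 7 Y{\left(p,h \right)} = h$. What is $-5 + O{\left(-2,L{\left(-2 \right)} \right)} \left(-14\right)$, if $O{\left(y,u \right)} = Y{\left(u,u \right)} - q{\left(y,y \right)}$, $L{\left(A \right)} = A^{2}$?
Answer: $-109$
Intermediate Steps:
$Y{\left(p,h \right)} = - \frac{h}{7}$
$O{\left(y,u \right)} = - 4 y - \frac{u}{7}$ ($O{\left(y,u \right)} = - \frac{u}{7} - 4 y = - 4 y - \frac{u}{7}$)
$-5 + O{\left(-2,L{\left(-2 \right)} \right)} \left(-14\right) = -5 + \left(\left(-4\right) \left(-2\right) - \frac{\left(-2\right)^{2}}{7}\right) \left(-14\right) = -5 + \left(8 - \frac{4}{7}\right) \left(-14\right) = -5 + \frac{52}{7} \left(-14\right) = -5 - 104 = -109$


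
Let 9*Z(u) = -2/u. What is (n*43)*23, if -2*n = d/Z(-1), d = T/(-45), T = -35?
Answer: -6923/4 ≈ -1730.8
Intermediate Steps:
d = 7/9 (d = -35/(-45) = -35*(-1/45) = 7/9 ≈ 0.77778)
Z(u) = -2/(9*u) (Z(u) = (-2/u)/9 = -2/(9*u))
n = -7/4 (n = -7/(18*((-2/9/(-1)))) = -7/(18*((-2/9*(-1)))) = -7/(18*2/9) = -7*9/(18*2) = -½*7/2 = -7/4 ≈ -1.7500)
(n*43)*23 = -7/4*43*23 = -301/4*23 = -6923/4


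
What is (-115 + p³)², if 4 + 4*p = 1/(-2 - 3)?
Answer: 863526006121/64000000 ≈ 13493.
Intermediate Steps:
p = -21/20 (p = -1 + 1/(4*(-2 - 3)) = -1 + (¼)/(-5) = -1 + (¼)*(-⅕) = -1 - 1/20 = -21/20 ≈ -1.0500)
(-115 + p³)² = (-115 + (-21/20)³)² = (-115 - 9261/8000)² = (-929261/8000)² = 863526006121/64000000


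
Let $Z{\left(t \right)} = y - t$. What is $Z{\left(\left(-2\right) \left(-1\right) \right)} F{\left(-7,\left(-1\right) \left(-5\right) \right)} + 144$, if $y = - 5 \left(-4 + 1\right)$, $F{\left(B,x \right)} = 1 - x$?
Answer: $92$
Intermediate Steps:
$y = 15$ ($y = \left(-5\right) \left(-3\right) = 15$)
$Z{\left(t \right)} = 15 - t$
$Z{\left(\left(-2\right) \left(-1\right) \right)} F{\left(-7,\left(-1\right) \left(-5\right) \right)} + 144 = \left(15 - \left(-2\right) \left(-1\right)\right) \left(1 - \left(-1\right) \left(-5\right)\right) + 144 = \left(15 - 2\right) \left(1 - 5\right) + 144 = 13 \left(-4\right) + 144 = -52 + 144 = 92$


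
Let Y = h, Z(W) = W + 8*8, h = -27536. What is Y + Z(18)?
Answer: -27454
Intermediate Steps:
Z(W) = 64 + W (Z(W) = W + 64 = 64 + W)
Y = -27536
Y + Z(18) = -27536 + (64 + 18) = -27536 + 82 = -27454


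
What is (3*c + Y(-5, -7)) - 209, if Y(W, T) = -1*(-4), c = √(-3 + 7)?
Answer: -199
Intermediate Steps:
c = 2 (c = √4 = 2)
Y(W, T) = 4
(3*c + Y(-5, -7)) - 209 = (3*2 + 4) - 209 = (6 + 4) - 209 = 10 - 209 = -199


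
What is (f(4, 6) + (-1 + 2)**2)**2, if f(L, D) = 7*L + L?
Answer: 1089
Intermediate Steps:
f(L, D) = 8*L
(f(4, 6) + (-1 + 2)**2)**2 = (8*4 + (-1 + 2)**2)**2 = (32 + 1**2)**2 = (32 + 1)**2 = 33**2 = 1089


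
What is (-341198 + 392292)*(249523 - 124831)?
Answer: 6371013048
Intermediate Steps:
(-341198 + 392292)*(249523 - 124831) = 51094*124692 = 6371013048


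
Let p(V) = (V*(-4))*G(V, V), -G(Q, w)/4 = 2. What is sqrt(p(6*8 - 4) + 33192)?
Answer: 10*sqrt(346) ≈ 186.01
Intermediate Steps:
G(Q, w) = -8 (G(Q, w) = -4*2 = -8)
p(V) = 32*V (p(V) = (V*(-4))*(-8) = -4*V*(-8) = 32*V)
sqrt(p(6*8 - 4) + 33192) = sqrt(32*(6*8 - 4) + 33192) = sqrt(32*(48 - 4) + 33192) = sqrt(32*44 + 33192) = sqrt(1408 + 33192) = sqrt(34600) = 10*sqrt(346)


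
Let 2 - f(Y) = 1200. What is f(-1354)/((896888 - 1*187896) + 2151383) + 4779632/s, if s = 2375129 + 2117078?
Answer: 13666158218014/12849396597625 ≈ 1.0636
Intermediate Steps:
f(Y) = -1198 (f(Y) = 2 - 1*1200 = 2 - 1200 = -1198)
s = 4492207
f(-1354)/((896888 - 1*187896) + 2151383) + 4779632/s = -1198/((896888 - 1*187896) + 2151383) + 4779632/4492207 = -1198/((896888 - 187896) + 2151383) + 4779632*(1/4492207) = -1198/(708992 + 2151383) + 4779632/4492207 = -1198/2860375 + 4779632/4492207 = 13666158218014/12849396597625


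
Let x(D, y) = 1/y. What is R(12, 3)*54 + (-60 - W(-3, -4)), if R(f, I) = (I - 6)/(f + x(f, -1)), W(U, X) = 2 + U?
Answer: -811/11 ≈ -73.727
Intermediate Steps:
R(f, I) = (-6 + I)/(-1 + f) (R(f, I) = (I - 6)/(f + 1/(-1)) = (-6 + I)/(f - 1) = (-6 + I)/(-1 + f))
R(12, 3)*54 + (-60 - W(-3, -4)) = ((-6 + 3)/(-1 + 12))*54 + (-60 - (2 - 3)) = (-3/11)*54 + (-60 - 1*(-1)) = ((1/11)*(-3))*54 + (-60 + 1) = -3/11*54 - 59 = -162/11 - 59 = -811/11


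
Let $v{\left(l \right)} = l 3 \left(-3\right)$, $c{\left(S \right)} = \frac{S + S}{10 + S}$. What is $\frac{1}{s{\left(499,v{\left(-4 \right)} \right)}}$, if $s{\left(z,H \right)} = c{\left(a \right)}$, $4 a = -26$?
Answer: $- \frac{7}{26} \approx -0.26923$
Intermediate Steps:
$a = - \frac{13}{2}$ ($a = \frac{1}{4} \left(-26\right) = - \frac{13}{2} \approx -6.5$)
$c{\left(S \right)} = \frac{2 S}{10 + S}$
$v{\left(l \right)} = - 9 l$ ($v{\left(l \right)} = 3 l \left(-3\right) = - 9 l$)
$s{\left(z,H \right)} = - \frac{26}{7}$ ($s{\left(z,H \right)} = 2 \left(- \frac{13}{2}\right) \frac{1}{10 - \frac{13}{2}} = 2 \left(- \frac{13}{2}\right) \frac{1}{\frac{7}{2}} = 2 \left(- \frac{13}{2}\right) \frac{2}{7} = - \frac{26}{7}$)
$\frac{1}{s{\left(499,v{\left(-4 \right)} \right)}} = \frac{1}{- \frac{26}{7}} = - \frac{7}{26}$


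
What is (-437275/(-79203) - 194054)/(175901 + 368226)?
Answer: -15369221687/43096490781 ≈ -0.35662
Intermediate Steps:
(-437275/(-79203) - 194054)/(175901 + 368226) = (-437275*(-1/79203) - 194054)/544127 = (437275/79203 - 194054)*(1/544127) = -15369221687/79203*1/544127 = -15369221687/43096490781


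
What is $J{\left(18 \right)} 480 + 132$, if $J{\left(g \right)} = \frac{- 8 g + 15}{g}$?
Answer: $-3308$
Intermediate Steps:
$J{\left(g \right)} = \frac{15 - 8 g}{g}$
$J{\left(18 \right)} 480 + 132 = \left(-8 + \frac{15}{18}\right) 480 + 132 = \left(-8 + 15 \cdot \frac{1}{18}\right) 480 + 132 = \left(-8 + \frac{5}{6}\right) 480 + 132 = \left(- \frac{43}{6}\right) 480 + 132 = -3440 + 132 = -3308$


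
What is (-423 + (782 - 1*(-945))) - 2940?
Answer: -1636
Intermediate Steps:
(-423 + (782 - 1*(-945))) - 2940 = (-423 + (782 + 945)) - 2940 = (-423 + 1727) - 2940 = 1304 - 2940 = -1636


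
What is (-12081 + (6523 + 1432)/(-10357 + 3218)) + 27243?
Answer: 108233563/7139 ≈ 15161.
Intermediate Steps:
(-12081 + (6523 + 1432)/(-10357 + 3218)) + 27243 = (-12081 + 7955/(-7139)) + 27243 = (-12081 + 7955*(-1/7139)) + 27243 = (-12081 - 7955/7139) + 27243 = -86254214/7139 + 27243 = 108233563/7139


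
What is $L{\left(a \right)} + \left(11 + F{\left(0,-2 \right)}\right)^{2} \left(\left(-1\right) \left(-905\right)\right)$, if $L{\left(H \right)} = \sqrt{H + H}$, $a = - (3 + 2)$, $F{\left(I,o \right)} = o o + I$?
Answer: $203625 + i \sqrt{10} \approx 2.0363 \cdot 10^{5} + 3.1623 i$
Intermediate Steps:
$F{\left(I,o \right)} = I + o^{2}$ ($F{\left(I,o \right)} = o^{2} + I = I + o^{2}$)
$a = -5$ ($a = \left(-1\right) 5 = -5$)
$L{\left(H \right)} = \sqrt{2} \sqrt{H}$ ($L{\left(H \right)} = \sqrt{2 H} = \sqrt{2} \sqrt{H}$)
$L{\left(a \right)} + \left(11 + F{\left(0,-2 \right)}\right)^{2} \left(\left(-1\right) \left(-905\right)\right) = \sqrt{2} \sqrt{-5} + \left(11 + \left(0 + \left(-2\right)^{2}\right)\right)^{2} \left(\left(-1\right) \left(-905\right)\right) = \sqrt{2} i \sqrt{5} + \left(11 + \left(0 + 4\right)\right)^{2} \cdot 905 = i \sqrt{10} + \left(11 + 4\right)^{2} \cdot 905 = i \sqrt{10} + 15^{2} \cdot 905 = i \sqrt{10} + 225 \cdot 905 = i \sqrt{10} + 203625 = 203625 + i \sqrt{10}$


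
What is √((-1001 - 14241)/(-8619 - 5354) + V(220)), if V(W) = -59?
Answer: I*√11306462545/13973 ≈ 7.6098*I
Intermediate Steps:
√((-1001 - 14241)/(-8619 - 5354) + V(220)) = √((-1001 - 14241)/(-8619 - 5354) - 59) = √(-15242/(-13973) - 59) = √(-15242*(-1/13973) - 59) = √(15242/13973 - 59) = √(-809165/13973) = I*√11306462545/13973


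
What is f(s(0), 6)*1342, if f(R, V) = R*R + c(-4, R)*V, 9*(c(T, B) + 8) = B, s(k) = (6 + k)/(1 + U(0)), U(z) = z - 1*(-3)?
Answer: -120109/2 ≈ -60055.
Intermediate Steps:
U(z) = 3 + z (U(z) = z + 3 = 3 + z)
s(k) = 3/2 + k/4 (s(k) = (6 + k)/(1 + (3 + 0)) = (6 + k)/(1 + 3) = (6 + k)/4 = (6 + k)*(1/4) = 3/2 + k/4)
c(T, B) = -8 + B/9
f(R, V) = R**2 + V*(-8 + R/9) (f(R, V) = R*R + (-8 + R/9)*V = R**2 + V*(-8 + R/9))
f(s(0), 6)*1342 = ((3/2 + (1/4)*0)**2 + (1/9)*6*(-72 + (3/2 + (1/4)*0)))*1342 = ((3/2 + 0)**2 + (1/9)*6*(-72 + (3/2 + 0)))*1342 = ((3/2)**2 + (1/9)*6*(-72 + 3/2))*1342 = (9/4 + (1/9)*6*(-141/2))*1342 = (9/4 - 47)*1342 = -179/4*1342 = -120109/2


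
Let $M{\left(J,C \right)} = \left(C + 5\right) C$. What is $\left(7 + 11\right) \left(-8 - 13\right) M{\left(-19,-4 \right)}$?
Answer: $1512$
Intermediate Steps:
$M{\left(J,C \right)} = C \left(5 + C\right)$ ($M{\left(J,C \right)} = \left(5 + C\right) C = C \left(5 + C\right)$)
$\left(7 + 11\right) \left(-8 - 13\right) M{\left(-19,-4 \right)} = \left(7 + 11\right) \left(-8 - 13\right) \left(- 4 \left(5 - 4\right)\right) = 18 \left(-21\right) \left(\left(-4\right) 1\right) = \left(-378\right) \left(-4\right) = 1512$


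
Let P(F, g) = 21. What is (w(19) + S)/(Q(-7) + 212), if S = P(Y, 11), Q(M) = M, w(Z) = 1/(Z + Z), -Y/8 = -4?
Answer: 799/7790 ≈ 0.10257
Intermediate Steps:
Y = 32 (Y = -8*(-4) = 32)
w(Z) = 1/(2*Z)
S = 21
(w(19) + S)/(Q(-7) + 212) = ((½)/19 + 21)/(-7 + 212) = ((½)*(1/19) + 21)/205 = (1/38 + 21)*(1/205) = (799/38)*(1/205) = 799/7790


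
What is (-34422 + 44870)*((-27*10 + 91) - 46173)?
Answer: -484285696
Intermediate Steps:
(-34422 + 44870)*((-27*10 + 91) - 46173) = 10448*((-270 + 91) - 46173) = 10448*(-179 - 46173) = 10448*(-46352) = -484285696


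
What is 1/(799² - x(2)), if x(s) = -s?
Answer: 1/638403 ≈ 1.5664e-6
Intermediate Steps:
1/(799² - x(2)) = 1/(799² - (-1)*2) = 1/(638401 - 1*(-2)) = 1/(638401 + 2) = 1/638403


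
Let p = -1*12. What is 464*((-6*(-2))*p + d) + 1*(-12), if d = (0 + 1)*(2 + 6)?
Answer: -63116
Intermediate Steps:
p = -12
d = 8 (d = 1*8 = 8)
464*((-6*(-2))*p + d) + 1*(-12) = 464*(-6*(-2)*(-12) + 8) + 1*(-12) = 464*(12*(-12) + 8) - 12 = 464*(-144 + 8) - 12 = 464*(-136) - 12 = -63104 - 12 = -63116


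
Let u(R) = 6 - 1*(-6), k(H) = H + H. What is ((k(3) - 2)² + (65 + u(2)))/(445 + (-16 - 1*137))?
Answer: 93/292 ≈ 0.31849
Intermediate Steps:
k(H) = 2*H
u(R) = 12 (u(R) = 6 + 6 = 12)
((k(3) - 2)² + (65 + u(2)))/(445 + (-16 - 1*137)) = ((2*3 - 2)² + (65 + 12))/(445 + (-16 - 1*137)) = ((6 - 2)² + 77)/(445 + (-16 - 137)) = (4² + 77)/(445 - 153) = (16 + 77)/292 = 93*(1/292) = 93/292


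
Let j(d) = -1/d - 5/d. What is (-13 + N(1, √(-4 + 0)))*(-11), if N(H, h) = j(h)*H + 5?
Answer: 88 - 33*I ≈ 88.0 - 33.0*I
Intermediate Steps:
j(d) = -6/d
N(H, h) = 5 - 6*H/h (N(H, h) = (-6/h)*H + 5 = -6*H/h + 5 = 5 - 6*H/h)
(-13 + N(1, √(-4 + 0)))*(-11) = (-13 + (5 - 6*1/√(-4 + 0)))*(-11) = (-13 + (5 - 6*1/√(-4)))*(-11) = (-13 + (5 - 6*1/2*I))*(-11) = (-13 + (5 - 6*1*(-I/2)))*(-11) = (-13 + (5 + 3*I))*(-11) = (-8 + 3*I)*(-11) = 88 - 33*I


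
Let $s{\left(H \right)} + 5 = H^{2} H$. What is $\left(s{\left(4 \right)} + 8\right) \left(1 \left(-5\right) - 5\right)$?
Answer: $-670$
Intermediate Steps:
$s{\left(H \right)} = -5 + H^{3}$ ($s{\left(H \right)} = -5 + H^{2} H = -5 + H^{3}$)
$\left(s{\left(4 \right)} + 8\right) \left(1 \left(-5\right) - 5\right) = \left(\left(-5 + 4^{3}\right) + 8\right) \left(1 \left(-5\right) - 5\right) = \left(\left(-5 + 64\right) + 8\right) \left(-5 - 5\right) = \left(59 + 8\right) \left(-10\right) = 67 \left(-10\right) = -670$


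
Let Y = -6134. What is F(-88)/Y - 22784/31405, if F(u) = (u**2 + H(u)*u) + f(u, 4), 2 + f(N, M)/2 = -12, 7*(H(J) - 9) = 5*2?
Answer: -1236400266/674233945 ≈ -1.8338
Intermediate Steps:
H(J) = 73/7 (H(J) = 9 + (5*2)/7 = 9 + (1/7)*10 = 9 + 10/7 = 73/7)
f(N, M) = -28 (f(N, M) = -4 + 2*(-12) = -4 - 24 = -28)
F(u) = -28 + u**2 + 73*u/7 (F(u) = (u**2 + 73*u/7) - 28 = -28 + u**2 + 73*u/7)
F(-88)/Y - 22784/31405 = (-28 + (-88)**2 + (73/7)*(-88))/(-6134) - 22784/31405 = (-28 + 7744 - 6424/7)*(-1/6134) - 22784*1/31405 = (47588/7)*(-1/6134) - 22784/31405 = -23794/21469 - 22784/31405 = -1236400266/674233945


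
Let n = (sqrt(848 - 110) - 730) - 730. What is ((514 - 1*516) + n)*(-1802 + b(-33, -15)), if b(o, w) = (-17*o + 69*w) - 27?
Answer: 3366986 - 6909*sqrt(82) ≈ 3.3044e+6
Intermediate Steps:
b(o, w) = -27 - 17*o + 69*w
n = -1460 + 3*sqrt(82) (n = (sqrt(738) - 730) - 730 = (3*sqrt(82) - 730) - 730 = (-730 + 3*sqrt(82)) - 730 = -1460 + 3*sqrt(82) ≈ -1432.8)
((514 - 1*516) + n)*(-1802 + b(-33, -15)) = ((514 - 1*516) + (-1460 + 3*sqrt(82)))*(-1802 + (-27 - 17*(-33) + 69*(-15))) = ((514 - 516) + (-1460 + 3*sqrt(82)))*(-1802 + (-27 + 561 - 1035)) = (-2 + (-1460 + 3*sqrt(82)))*(-1802 - 501) = (-1462 + 3*sqrt(82))*(-2303) = 3366986 - 6909*sqrt(82)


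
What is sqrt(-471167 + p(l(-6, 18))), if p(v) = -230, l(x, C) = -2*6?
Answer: I*sqrt(471397) ≈ 686.58*I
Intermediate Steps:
l(x, C) = -12
sqrt(-471167 + p(l(-6, 18))) = sqrt(-471167 - 230) = sqrt(-471397) = I*sqrt(471397)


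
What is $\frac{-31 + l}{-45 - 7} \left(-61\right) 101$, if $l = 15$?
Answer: $- \frac{24644}{13} \approx -1895.7$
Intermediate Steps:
$\frac{-31 + l}{-45 - 7} \left(-61\right) 101 = \frac{-31 + 15}{-45 - 7} \left(-61\right) 101 = - \frac{16}{-52} \left(-61\right) 101 = \left(-16\right) \left(- \frac{1}{52}\right) \left(-61\right) 101 = \frac{4}{13} \left(-61\right) 101 = \left(- \frac{244}{13}\right) 101 = - \frac{24644}{13}$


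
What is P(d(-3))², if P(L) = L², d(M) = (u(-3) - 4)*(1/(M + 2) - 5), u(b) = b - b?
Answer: 331776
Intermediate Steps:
u(b) = 0
d(M) = 20 - 4/(2 + M) (d(M) = (0 - 4)*(1/(M + 2) - 5) = -4*(1/(2 + M) - 5) = -4*(-5 + 1/(2 + M)) = 20 - 4/(2 + M))
P(d(-3))² = ((4*(9 + 5*(-3))/(2 - 3))²)² = ((4*(9 - 15)/(-1))²)² = ((4*(-1)*(-6))²)² = (24²)² = 576² = 331776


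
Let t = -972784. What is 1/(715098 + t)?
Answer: -1/257686 ≈ -3.8807e-6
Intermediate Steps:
1/(715098 + t) = 1/(715098 - 972784) = 1/(-257686) = -1/257686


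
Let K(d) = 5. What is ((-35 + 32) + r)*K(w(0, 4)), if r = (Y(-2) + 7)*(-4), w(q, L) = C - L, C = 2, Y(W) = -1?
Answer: -135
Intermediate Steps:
w(q, L) = 2 - L
r = -24 (r = (-1 + 7)*(-4) = 6*(-4) = -24)
((-35 + 32) + r)*K(w(0, 4)) = ((-35 + 32) - 24)*5 = (-3 - 24)*5 = -27*5 = -135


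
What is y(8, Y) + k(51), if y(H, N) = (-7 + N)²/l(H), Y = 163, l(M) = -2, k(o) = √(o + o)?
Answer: -12168 + √102 ≈ -12158.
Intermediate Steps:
k(o) = √2*√o (k(o) = √(2*o) = √2*√o)
y(H, N) = -(-7 + N)²/2 (y(H, N) = (-7 + N)²/(-2) = (-7 + N)²*(-½) = -(-7 + N)²/2)
y(8, Y) + k(51) = -(-7 + 163)²/2 + √2*√51 = -½*156² + √102 = -½*24336 + √102 = -12168 + √102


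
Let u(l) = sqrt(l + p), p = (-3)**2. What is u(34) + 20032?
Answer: 20032 + sqrt(43) ≈ 20039.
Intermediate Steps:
p = 9
u(l) = sqrt(9 + l) (u(l) = sqrt(l + 9) = sqrt(9 + l))
u(34) + 20032 = sqrt(9 + 34) + 20032 = sqrt(43) + 20032 = 20032 + sqrt(43)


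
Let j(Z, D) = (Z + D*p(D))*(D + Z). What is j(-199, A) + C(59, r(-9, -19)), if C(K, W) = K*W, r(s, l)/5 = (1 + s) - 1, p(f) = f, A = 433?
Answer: 43823205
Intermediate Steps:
r(s, l) = 5*s (r(s, l) = 5*((1 + s) - 1) = 5*s)
j(Z, D) = (D + Z)*(Z + D²) (j(Z, D) = (Z + D*D)*(D + Z) = (Z + D²)*(D + Z) = (D + Z)*(Z + D²))
j(-199, A) + C(59, r(-9, -19)) = (433³ + (-199)² + 433*(-199) - 199*433²) + 59*(5*(-9)) = (81182737 + 39601 - 86167 - 199*187489) + 59*(-45) = (81182737 + 39601 - 86167 - 37310311) - 2655 = 43825860 - 2655 = 43823205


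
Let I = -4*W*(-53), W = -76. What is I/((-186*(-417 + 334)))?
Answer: -8056/7719 ≈ -1.0437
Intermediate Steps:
I = -16112 (I = -4*(-76)*(-53) = 304*(-53) = -16112)
I/((-186*(-417 + 334))) = -16112*(-1/(186*(-417 + 334))) = -16112/((-186*(-83))) = -16112/15438 = -16112*1/15438 = -8056/7719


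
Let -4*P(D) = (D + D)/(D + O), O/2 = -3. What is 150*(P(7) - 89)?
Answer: -13875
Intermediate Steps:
O = -6 (O = 2*(-3) = -6)
P(D) = -D/(2*(-6 + D)) (P(D) = -(D + D)/(4*(D - 6)) = -2*D/(4*(-6 + D)) = -D/(2*(-6 + D)))
150*(P(7) - 89) = 150*(-1*7/(-12 + 2*7) - 89) = 150*(-1*7/(-12 + 14) - 89) = 150*(-1*7/2 - 89) = 150*(-1*7*1/2 - 89) = 150*(-7/2 - 89) = 150*(-185/2) = -13875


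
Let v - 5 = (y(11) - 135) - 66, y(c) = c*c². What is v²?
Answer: 1288225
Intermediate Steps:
y(c) = c³
v = 1135 (v = 5 + ((11³ - 135) - 66) = 5 + ((1331 - 135) - 66) = 5 + (1196 - 66) = 5 + 1130 = 1135)
v² = 1135² = 1288225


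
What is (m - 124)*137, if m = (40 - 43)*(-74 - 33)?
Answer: 26989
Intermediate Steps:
m = 321 (m = -3*(-107) = 321)
(m - 124)*137 = (321 - 124)*137 = 197*137 = 26989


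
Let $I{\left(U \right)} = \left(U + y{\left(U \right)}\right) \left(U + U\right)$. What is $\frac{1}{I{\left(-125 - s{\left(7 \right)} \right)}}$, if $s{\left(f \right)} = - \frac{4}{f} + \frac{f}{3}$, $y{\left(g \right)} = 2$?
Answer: $\frac{441}{13948880} \approx 3.1615 \cdot 10^{-5}$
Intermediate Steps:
$s{\left(f \right)} = - \frac{4}{f} + \frac{f}{3}$ ($s{\left(f \right)} = - \frac{4}{f} + f \frac{1}{3} = - \frac{4}{f} + \frac{f}{3}$)
$I{\left(U \right)} = 2 U \left(2 + U\right)$ ($I{\left(U \right)} = \left(U + 2\right) \left(U + U\right) = \left(2 + U\right) 2 U = 2 U \left(2 + U\right)$)
$\frac{1}{I{\left(-125 - s{\left(7 \right)} \right)}} = \frac{1}{2 \left(-125 - \left(- \frac{4}{7} + \frac{1}{3} \cdot 7\right)\right) \left(2 - \left(125 - \frac{4}{7} + \frac{7}{3}\right)\right)} = \frac{1}{2 \left(-125 - \left(\left(-4\right) \frac{1}{7} + \frac{7}{3}\right)\right) \left(2 - \left(\frac{382}{3} - \frac{4}{7}\right)\right)} = \frac{1}{2 \left(-125 - \left(- \frac{4}{7} + \frac{7}{3}\right)\right) \left(2 - \frac{2662}{21}\right)} = \frac{1}{2 \left(-125 - \frac{37}{21}\right) \left(2 - \frac{2662}{21}\right)} = \frac{1}{2 \left(- \frac{2662}{21}\right) \left(2 - \frac{2662}{21}\right)} = \frac{1}{2 \left(- \frac{2662}{21}\right) \left(- \frac{2620}{21}\right)} = \frac{1}{\frac{13948880}{441}} = \frac{441}{13948880}$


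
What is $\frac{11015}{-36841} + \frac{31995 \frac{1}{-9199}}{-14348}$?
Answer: $- \frac{1452660852985}{4862542350932} \approx -0.29875$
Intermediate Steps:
$\frac{11015}{-36841} + \frac{31995 \frac{1}{-9199}}{-14348} = 11015 \left(- \frac{1}{36841}\right) + 31995 \left(- \frac{1}{9199}\right) \left(- \frac{1}{14348}\right) = - \frac{11015}{36841} - - \frac{31995}{131987252} = - \frac{11015}{36841} + \frac{31995}{131987252} = - \frac{1452660852985}{4862542350932}$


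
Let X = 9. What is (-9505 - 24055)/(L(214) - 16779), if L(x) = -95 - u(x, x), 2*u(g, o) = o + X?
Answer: 67120/33971 ≈ 1.9758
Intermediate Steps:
u(g, o) = 9/2 + o/2 (u(g, o) = (o + 9)/2 = (9 + o)/2 = 9/2 + o/2)
L(x) = -199/2 - x/2 (L(x) = -95 - (9/2 + x/2) = -95 + (-9/2 - x/2) = -199/2 - x/2)
(-9505 - 24055)/(L(214) - 16779) = (-9505 - 24055)/((-199/2 - 1/2*214) - 16779) = -33560/((-199/2 - 107) - 16779) = -33560/(-413/2 - 16779) = -33560/(-33971/2) = -33560*(-2/33971) = 67120/33971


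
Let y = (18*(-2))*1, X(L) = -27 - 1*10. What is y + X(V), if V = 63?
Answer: -73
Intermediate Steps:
X(L) = -37 (X(L) = -27 - 10 = -37)
y = -36 (y = -36*1 = -36)
y + X(V) = -36 - 37 = -73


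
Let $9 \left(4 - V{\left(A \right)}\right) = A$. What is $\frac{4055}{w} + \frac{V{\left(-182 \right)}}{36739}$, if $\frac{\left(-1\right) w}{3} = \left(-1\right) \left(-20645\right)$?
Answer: $- \frac{88485865}{1365257979} \approx -0.064813$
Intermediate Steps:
$V{\left(A \right)} = 4 - \frac{A}{9}$
$w = -61935$ ($w = - 3 \left(\left(-1\right) \left(-20645\right)\right) = \left(-3\right) 20645 = -61935$)
$\frac{4055}{w} + \frac{V{\left(-182 \right)}}{36739} = \frac{4055}{-61935} + \frac{4 - - \frac{182}{9}}{36739} = 4055 \left(- \frac{1}{61935}\right) + \left(4 + \frac{182}{9}\right) \frac{1}{36739} = - \frac{811}{12387} + \frac{218}{9} \cdot \frac{1}{36739} = - \frac{811}{12387} + \frac{218}{330651} = - \frac{88485865}{1365257979}$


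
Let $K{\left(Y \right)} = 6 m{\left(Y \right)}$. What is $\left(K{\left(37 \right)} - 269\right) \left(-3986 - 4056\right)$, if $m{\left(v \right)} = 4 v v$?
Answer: $-262064654$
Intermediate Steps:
$m{\left(v \right)} = 4 v^{2}$
$K{\left(Y \right)} = 24 Y^{2}$ ($K{\left(Y \right)} = 6 \cdot 4 Y^{2} = 24 Y^{2}$)
$\left(K{\left(37 \right)} - 269\right) \left(-3986 - 4056\right) = \left(24 \cdot 37^{2} - 269\right) \left(-3986 - 4056\right) = \left(24 \cdot 1369 - 269\right) \left(-8042\right) = \left(32856 - 269\right) \left(-8042\right) = 32587 \left(-8042\right) = -262064654$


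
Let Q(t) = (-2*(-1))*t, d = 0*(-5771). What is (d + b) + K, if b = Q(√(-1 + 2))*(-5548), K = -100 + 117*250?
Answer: 18054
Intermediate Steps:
K = 29150 (K = -100 + 29250 = 29150)
d = 0
Q(t) = 2*t
b = -11096 (b = (2*√(-1 + 2))*(-5548) = (2*√1)*(-5548) = (2*1)*(-5548) = 2*(-5548) = -11096)
(d + b) + K = (0 - 11096) + 29150 = -11096 + 29150 = 18054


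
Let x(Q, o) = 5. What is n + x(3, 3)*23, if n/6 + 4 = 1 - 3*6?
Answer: -11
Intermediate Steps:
n = -126 (n = -24 + 6*(1 - 3*6) = -24 + 6*(1 - 18) = -24 + 6*(-17) = -24 - 102 = -126)
n + x(3, 3)*23 = -126 + 5*23 = -126 + 115 = -11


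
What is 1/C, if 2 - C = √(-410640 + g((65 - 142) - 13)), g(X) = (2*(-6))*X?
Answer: 1/204782 + I*√102390/204782 ≈ 4.8832e-6 + 0.0015626*I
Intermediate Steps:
g(X) = -12*X
C = 2 - 2*I*√102390 (C = 2 - √(-410640 - 12*((65 - 142) - 13)) = 2 - √(-410640 - 12*(-77 - 13)) = 2 - √(-410640 - 12*(-90)) = 2 - √(-410640 + 1080) = 2 - √(-409560) = 2 - 2*I*√102390 ≈ 2.0 - 639.97*I)
1/C = 1/(2 - 2*I*√102390)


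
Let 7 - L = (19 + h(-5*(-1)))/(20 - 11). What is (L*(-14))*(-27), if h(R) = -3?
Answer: 1974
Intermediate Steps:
L = 47/9 (L = 7 - (19 - 3)/(20 - 11) = 7 - 16/9 = 47/9 ≈ 5.2222)
(L*(-14))*(-27) = ((47/9)*(-14))*(-27) = -658/9*(-27) = 1974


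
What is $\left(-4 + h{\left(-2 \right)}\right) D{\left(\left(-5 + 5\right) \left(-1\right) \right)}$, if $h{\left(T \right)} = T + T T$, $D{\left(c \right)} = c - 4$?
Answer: $8$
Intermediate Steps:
$D{\left(c \right)} = -4 + c$ ($D{\left(c \right)} = c - 4 = -4 + c$)
$h{\left(T \right)} = T + T^{2}$
$\left(-4 + h{\left(-2 \right)}\right) D{\left(\left(-5 + 5\right) \left(-1\right) \right)} = \left(-4 - 2 \left(1 - 2\right)\right) \left(-4 + \left(-5 + 5\right) \left(-1\right)\right) = \left(-4 - -2\right) \left(-4 + 0 \left(-1\right)\right) = \left(-4 + 2\right) \left(-4 + 0\right) = \left(-2\right) \left(-4\right) = 8$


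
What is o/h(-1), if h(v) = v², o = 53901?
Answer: 53901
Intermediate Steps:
o/h(-1) = 53901/((-1)²) = 53901/1 = 53901*1 = 53901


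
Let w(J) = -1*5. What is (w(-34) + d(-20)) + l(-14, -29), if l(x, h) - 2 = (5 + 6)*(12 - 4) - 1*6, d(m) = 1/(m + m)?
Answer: 3159/40 ≈ 78.975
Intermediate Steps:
d(m) = 1/(2*m)
l(x, h) = 84 (l(x, h) = 2 + ((5 + 6)*(12 - 4) - 1*6) = 2 + (11*8 - 6) = 2 + (88 - 6) = 2 + 82 = 84)
w(J) = -5
(w(-34) + d(-20)) + l(-14, -29) = (-5 + (1/2)/(-20)) + 84 = (-5 + (1/2)*(-1/20)) + 84 = (-5 - 1/40) + 84 = -201/40 + 84 = 3159/40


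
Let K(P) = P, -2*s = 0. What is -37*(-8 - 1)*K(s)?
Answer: 0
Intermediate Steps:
s = 0 (s = -½*0 = 0)
-37*(-8 - 1)*K(s) = -37*(-8 - 1)*0 = -(-333)*0 = -37*0 = 0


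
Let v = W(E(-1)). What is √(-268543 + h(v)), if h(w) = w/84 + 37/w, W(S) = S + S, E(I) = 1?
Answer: I*√118419294/21 ≈ 518.19*I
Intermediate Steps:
W(S) = 2*S
v = 2 (v = 2*1 = 2)
h(w) = 37/w + w/84 (h(w) = w*(1/84) + 37/w = w/84 + 37/w = 37/w + w/84)
√(-268543 + h(v)) = √(-268543 + (37/2 + (1/84)*2)) = √(-268543 + (37*(½) + 1/42)) = √(-268543 + (37/2 + 1/42)) = √(-268543 + 389/21) = √(-5639014/21) = I*√118419294/21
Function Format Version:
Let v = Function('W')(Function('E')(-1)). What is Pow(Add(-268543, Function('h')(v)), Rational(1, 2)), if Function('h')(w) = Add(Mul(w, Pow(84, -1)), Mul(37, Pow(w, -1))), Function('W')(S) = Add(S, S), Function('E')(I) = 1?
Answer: Mul(Rational(1, 21), I, Pow(118419294, Rational(1, 2))) ≈ Mul(518.19, I)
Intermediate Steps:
Function('W')(S) = Mul(2, S)
v = 2 (v = Mul(2, 1) = 2)
Function('h')(w) = Add(Mul(37, Pow(w, -1)), Mul(Rational(1, 84), w)) (Function('h')(w) = Add(Mul(w, Rational(1, 84)), Mul(37, Pow(w, -1))) = Add(Mul(Rational(1, 84), w), Mul(37, Pow(w, -1))) = Add(Mul(37, Pow(w, -1)), Mul(Rational(1, 84), w)))
Pow(Add(-268543, Function('h')(v)), Rational(1, 2)) = Pow(Add(-268543, Add(Mul(37, Pow(2, -1)), Mul(Rational(1, 84), 2))), Rational(1, 2)) = Pow(Add(-268543, Add(Mul(37, Rational(1, 2)), Rational(1, 42))), Rational(1, 2)) = Pow(Add(-268543, Add(Rational(37, 2), Rational(1, 42))), Rational(1, 2)) = Pow(Add(-268543, Rational(389, 21)), Rational(1, 2)) = Pow(Rational(-5639014, 21), Rational(1, 2)) = Mul(Rational(1, 21), I, Pow(118419294, Rational(1, 2)))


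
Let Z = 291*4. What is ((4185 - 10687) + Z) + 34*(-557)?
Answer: -24276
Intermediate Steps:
Z = 1164
((4185 - 10687) + Z) + 34*(-557) = ((4185 - 10687) + 1164) + 34*(-557) = (-6502 + 1164) - 18938 = -5338 - 18938 = -24276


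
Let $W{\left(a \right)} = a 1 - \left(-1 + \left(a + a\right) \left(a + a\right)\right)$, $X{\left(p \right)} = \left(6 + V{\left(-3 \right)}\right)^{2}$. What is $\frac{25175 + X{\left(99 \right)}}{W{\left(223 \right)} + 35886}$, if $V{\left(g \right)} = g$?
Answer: $- \frac{12592}{81403} \approx -0.15469$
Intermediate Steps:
$X{\left(p \right)} = 9$ ($X{\left(p \right)} = \left(6 - 3\right)^{2} = 3^{2} = 9$)
$W{\left(a \right)} = 1 + a - 4 a^{2}$ ($W{\left(a \right)} = a - \left(-1 + 2 a 2 a\right) = a - \left(-1 + 4 a^{2}\right) = 1 + a - 4 a^{2}$)
$\frac{25175 + X{\left(99 \right)}}{W{\left(223 \right)} + 35886} = \frac{25175 + 9}{\left(1 + 223 - 4 \cdot 223^{2}\right) + 35886} = \frac{25184}{\left(1 + 223 - 198916\right) + 35886} = \frac{25184}{-198692 + 35886} = \frac{25184}{-162806} = 25184 \left(- \frac{1}{162806}\right) = - \frac{12592}{81403}$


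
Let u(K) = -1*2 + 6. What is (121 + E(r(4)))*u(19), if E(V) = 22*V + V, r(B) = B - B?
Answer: 484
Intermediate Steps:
r(B) = 0
u(K) = 4 (u(K) = -2 + 6 = 4)
E(V) = 23*V
(121 + E(r(4)))*u(19) = (121 + 23*0)*4 = (121 + 0)*4 = 121*4 = 484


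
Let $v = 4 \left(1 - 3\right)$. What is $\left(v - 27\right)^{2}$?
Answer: $1225$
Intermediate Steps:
$v = -8$ ($v = 4 \left(-2\right) = -8$)
$\left(v - 27\right)^{2} = \left(-8 - 27\right)^{2} = \left(-35\right)^{2} = 1225$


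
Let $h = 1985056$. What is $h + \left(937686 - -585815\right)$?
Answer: $3508557$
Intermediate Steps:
$h + \left(937686 - -585815\right) = 1985056 + \left(937686 - -585815\right) = 1985056 + \left(937686 + 585815\right) = 1985056 + 1523501 = 3508557$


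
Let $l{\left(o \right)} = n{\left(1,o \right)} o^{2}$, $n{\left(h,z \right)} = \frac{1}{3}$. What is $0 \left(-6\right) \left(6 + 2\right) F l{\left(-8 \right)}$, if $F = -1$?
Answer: $0$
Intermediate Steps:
$n{\left(h,z \right)} = \frac{1}{3}$
$l{\left(o \right)} = \frac{o^{2}}{3}$
$0 \left(-6\right) \left(6 + 2\right) F l{\left(-8 \right)} = 0 \left(-6\right) \left(6 + 2\right) \left(-1\right) \frac{\left(-8\right)^{2}}{3} = 0 \cdot 8 \left(-1\right) \frac{1}{3} \cdot 64 = 0 \left(-8\right) \frac{64}{3} = 0 \cdot \frac{64}{3} = 0$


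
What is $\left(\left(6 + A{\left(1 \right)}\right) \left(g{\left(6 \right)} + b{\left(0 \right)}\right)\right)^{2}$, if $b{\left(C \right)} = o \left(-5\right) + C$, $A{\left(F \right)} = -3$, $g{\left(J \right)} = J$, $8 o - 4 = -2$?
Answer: $\frac{3249}{16} \approx 203.06$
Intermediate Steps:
$o = \frac{1}{4}$ ($o = \frac{1}{2} + \frac{1}{8} \left(-2\right) = \frac{1}{2} - \frac{1}{4} = \frac{1}{4} \approx 0.25$)
$b{\left(C \right)} = - \frac{5}{4} + C$ ($b{\left(C \right)} = \frac{1}{4} \left(-5\right) + C = - \frac{5}{4} + C$)
$\left(\left(6 + A{\left(1 \right)}\right) \left(g{\left(6 \right)} + b{\left(0 \right)}\right)\right)^{2} = \left(\left(6 - 3\right) \left(6 + \left(- \frac{5}{4} + 0\right)\right)\right)^{2} = \left(3 \left(6 - \frac{5}{4}\right)\right)^{2} = \left(3 \cdot \frac{19}{4}\right)^{2} = \left(\frac{57}{4}\right)^{2} = \frac{3249}{16}$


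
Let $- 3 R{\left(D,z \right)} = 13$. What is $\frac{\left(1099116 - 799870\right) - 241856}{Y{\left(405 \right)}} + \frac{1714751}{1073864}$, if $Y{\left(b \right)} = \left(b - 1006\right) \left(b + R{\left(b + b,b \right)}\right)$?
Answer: $\frac{526926193511}{387880750664} \approx 1.3585$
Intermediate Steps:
$R{\left(D,z \right)} = - \frac{13}{3}$ ($R{\left(D,z \right)} = \left(- \frac{1}{3}\right) 13 = - \frac{13}{3}$)
$Y{\left(b \right)} = \left(-1006 + b\right) \left(- \frac{13}{3} + b\right)$ ($Y{\left(b \right)} = \left(b - 1006\right) \left(b - \frac{13}{3}\right) = \left(-1006 + b\right) \left(- \frac{13}{3} + b\right)$)
$\frac{\left(1099116 - 799870\right) - 241856}{Y{\left(405 \right)}} + \frac{1714751}{1073864} = \frac{\left(1099116 - 799870\right) - 241856}{\frac{13078}{3} + 405^{2} - 409185} + \frac{1714751}{1073864} = \frac{299246 - 241856}{\frac{13078}{3} + 164025 - 409185} + 1714751 \cdot \frac{1}{1073864} = \frac{57390}{- \frac{722402}{3}} + \frac{1714751}{1073864} = 57390 \left(- \frac{3}{722402}\right) + \frac{1714751}{1073864} = - \frac{86085}{361201} + \frac{1714751}{1073864} = \frac{526926193511}{387880750664}$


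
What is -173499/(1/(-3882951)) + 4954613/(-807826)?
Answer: 544222775626531861/807826 ≈ 6.7369e+11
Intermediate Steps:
-173499/(1/(-3882951)) + 4954613/(-807826) = -173499/(-1/3882951) + 4954613*(-1/807826) = -173499*(-3882951) - 4954613/807826 = 673688115549 - 4954613/807826 = 544222775626531861/807826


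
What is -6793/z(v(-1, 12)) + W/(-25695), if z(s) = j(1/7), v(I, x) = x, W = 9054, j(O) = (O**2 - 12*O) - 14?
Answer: 949533121/2195495 ≈ 432.49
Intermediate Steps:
j(O) = -14 + O**2 - 12*O
z(s) = -769/49 (z(s) = -14 + (1/7)**2 - 12/7 = -14 + (1/7)**2 - 12*1/7 = -14 + 1/49 - 12/7 = -769/49)
-6793/z(v(-1, 12)) + W/(-25695) = -6793/(-769/49) + 9054/(-25695) = -6793*(-49/769) + 9054*(-1/25695) = 332857/769 - 1006/2855 = 949533121/2195495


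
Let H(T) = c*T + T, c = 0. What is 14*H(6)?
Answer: 84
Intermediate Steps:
H(T) = T (H(T) = 0*T + T = 0 + T = T)
14*H(6) = 14*6 = 84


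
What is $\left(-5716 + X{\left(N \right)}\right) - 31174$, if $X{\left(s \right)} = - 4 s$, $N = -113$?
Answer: $-36438$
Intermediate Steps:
$\left(-5716 + X{\left(N \right)}\right) - 31174 = \left(-5716 - -452\right) - 31174 = \left(-5716 + 452\right) - 31174 = -5264 - 31174 = -36438$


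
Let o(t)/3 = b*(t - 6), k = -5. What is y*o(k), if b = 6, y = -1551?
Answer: 307098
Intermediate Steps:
o(t) = -108 + 18*t (o(t) = 3*(6*(t - 6)) = 3*(6*(-6 + t)) = 3*(-36 + 6*t) = -108 + 18*t)
y*o(k) = -1551*(-108 + 18*(-5)) = -1551*(-108 - 90) = -1551*(-198) = 307098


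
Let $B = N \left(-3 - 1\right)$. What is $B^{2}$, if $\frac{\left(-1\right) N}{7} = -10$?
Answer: $78400$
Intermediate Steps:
$N = 70$ ($N = \left(-7\right) \left(-10\right) = 70$)
$B = -280$ ($B = 70 \left(-3 - 1\right) = 70 \left(-4\right) = -280$)
$B^{2} = \left(-280\right)^{2} = 78400$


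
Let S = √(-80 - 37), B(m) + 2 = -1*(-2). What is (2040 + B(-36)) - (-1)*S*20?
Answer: 2040 + 60*I*√13 ≈ 2040.0 + 216.33*I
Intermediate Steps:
B(m) = 0 (B(m) = -2 - 1*(-2) = -2 + 2 = 0)
S = 3*I*√13 (S = √(-117) = 3*I*√13 ≈ 10.817*I)
(2040 + B(-36)) - (-1)*S*20 = (2040 + 0) - (-1)*(3*I*√13)*20 = 2040 - (-1)*60*I*√13 = 2040 - (-60)*I*√13 = 2040 + 60*I*√13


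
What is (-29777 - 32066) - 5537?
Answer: -67380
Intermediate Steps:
(-29777 - 32066) - 5537 = -61843 - 5537 = -67380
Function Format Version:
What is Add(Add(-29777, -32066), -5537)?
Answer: -67380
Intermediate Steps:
Add(Add(-29777, -32066), -5537) = Add(-61843, -5537) = -67380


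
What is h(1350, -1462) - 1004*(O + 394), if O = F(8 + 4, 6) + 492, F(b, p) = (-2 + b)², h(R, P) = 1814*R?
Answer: 1458956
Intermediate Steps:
O = 592 (O = (-2 + (8 + 4))² + 492 = (-2 + 12)² + 492 = 10² + 492 = 100 + 492 = 592)
h(1350, -1462) - 1004*(O + 394) = 1814*1350 - 1004*(592 + 394) = 2448900 - 1004*986 = 2448900 - 1*989944 = 2448900 - 989944 = 1458956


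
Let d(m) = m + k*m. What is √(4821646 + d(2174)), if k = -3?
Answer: √4817298 ≈ 2194.8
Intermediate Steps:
d(m) = -2*m (d(m) = m - 3*m = -2*m)
√(4821646 + d(2174)) = √(4821646 - 2*2174) = √(4821646 - 4348) = √4817298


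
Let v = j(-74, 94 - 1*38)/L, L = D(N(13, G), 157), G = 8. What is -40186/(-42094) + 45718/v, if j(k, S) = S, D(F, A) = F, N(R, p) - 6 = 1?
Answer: 481193745/84188 ≈ 5715.7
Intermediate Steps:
N(R, p) = 7 (N(R, p) = 6 + 1 = 7)
L = 7
v = 8 (v = (94 - 1*38)/7 = (94 - 38)*(⅐) = 56*(⅐) = 8)
-40186/(-42094) + 45718/v = -40186/(-42094) + 45718/8 = -40186*(-1/42094) + 45718*(⅛) = 20093/21047 + 22859/4 = 481193745/84188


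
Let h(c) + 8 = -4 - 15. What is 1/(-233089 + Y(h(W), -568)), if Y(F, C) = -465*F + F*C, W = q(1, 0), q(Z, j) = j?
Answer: -1/205198 ≈ -4.8733e-6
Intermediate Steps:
W = 0
h(c) = -27 (h(c) = -8 + (-4 - 15) = -8 - 19 = -27)
Y(F, C) = -465*F + C*F
1/(-233089 + Y(h(W), -568)) = 1/(-233089 - 27*(-465 - 568)) = 1/(-233089 - 27*(-1033)) = 1/(-233089 + 27891) = 1/(-205198) = -1/205198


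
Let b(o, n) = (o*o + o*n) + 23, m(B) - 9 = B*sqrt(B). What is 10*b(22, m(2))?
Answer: 7050 + 440*sqrt(2) ≈ 7672.3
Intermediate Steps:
m(B) = 9 + B**(3/2) (m(B) = 9 + B*sqrt(B) = 9 + B**(3/2))
b(o, n) = 23 + o**2 + n*o (b(o, n) = (o**2 + n*o) + 23 = 23 + o**2 + n*o)
10*b(22, m(2)) = 10*(23 + 22**2 + (9 + 2**(3/2))*22) = 10*(23 + 484 + (9 + 2*sqrt(2))*22) = 10*(23 + 484 + (198 + 44*sqrt(2))) = 10*(705 + 44*sqrt(2)) = 7050 + 440*sqrt(2)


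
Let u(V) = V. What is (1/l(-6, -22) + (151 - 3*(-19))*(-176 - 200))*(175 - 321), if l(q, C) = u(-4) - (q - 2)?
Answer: 22836663/2 ≈ 1.1418e+7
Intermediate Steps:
l(q, C) = -2 - q (l(q, C) = -4 - (q - 2) = -4 - (-2 + q) = -4 + (2 - q) = -2 - q)
(1/l(-6, -22) + (151 - 3*(-19))*(-176 - 200))*(175 - 321) = (1/(-2 - 1*(-6)) + (151 - 3*(-19))*(-176 - 200))*(175 - 321) = (1/(-2 + 6) + (151 + 57)*(-376))*(-146) = (1/4 + 208*(-376))*(-146) = (¼ - 78208)*(-146) = -312831/4*(-146) = 22836663/2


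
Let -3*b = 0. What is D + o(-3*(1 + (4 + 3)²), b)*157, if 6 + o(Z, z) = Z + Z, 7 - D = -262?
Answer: -47773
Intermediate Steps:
b = 0 (b = -⅓*0 = 0)
D = 269 (D = 7 - 1*(-262) = 7 + 262 = 269)
o(Z, z) = -6 + 2*Z (o(Z, z) = -6 + (Z + Z) = -6 + 2*Z)
D + o(-3*(1 + (4 + 3)²), b)*157 = 269 + (-6 + 2*(-3*(1 + (4 + 3)²)))*157 = 269 + (-6 + 2*(-3*(1 + 7²)))*157 = 269 + (-6 + 2*(-3*(1 + 49)))*157 = 269 + (-6 + 2*(-3*50))*157 = 269 + (-6 + 2*(-150))*157 = 269 + (-6 - 300)*157 = 269 - 306*157 = 269 - 48042 = -47773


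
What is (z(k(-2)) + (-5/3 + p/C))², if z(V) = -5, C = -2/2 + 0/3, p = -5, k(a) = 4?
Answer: 25/9 ≈ 2.7778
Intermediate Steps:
C = -1 (C = -2*½ + 0*(⅓) = -1 + 0 = -1)
(z(k(-2)) + (-5/3 + p/C))² = (-5 + (-5/3 - 5/(-1)))² = (-5 + (-5*⅓ - 5*(-1)))² = (-5 + (-5/3 + 5))² = (-5 + 10/3)² = (-5/3)² = 25/9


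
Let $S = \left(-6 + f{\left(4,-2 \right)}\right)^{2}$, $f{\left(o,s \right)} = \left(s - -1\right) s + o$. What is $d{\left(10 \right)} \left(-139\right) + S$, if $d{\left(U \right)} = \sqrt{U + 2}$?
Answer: $- 278 \sqrt{3} \approx -481.51$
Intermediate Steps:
$f{\left(o,s \right)} = o + s \left(1 + s\right)$ ($f{\left(o,s \right)} = \left(s + 1\right) s + o = \left(1 + s\right) s + o = s \left(1 + s\right) + o = o + s \left(1 + s\right)$)
$S = 0$ ($S = \left(-6 + \left(4 - 2 + \left(-2\right)^{2}\right)\right)^{2} = \left(-6 + \left(4 - 2 + 4\right)\right)^{2} = \left(-6 + 6\right)^{2} = 0^{2} = 0$)
$d{\left(U \right)} = \sqrt{2 + U}$
$d{\left(10 \right)} \left(-139\right) + S = \sqrt{2 + 10} \left(-139\right) + 0 = \sqrt{12} \left(-139\right) + 0 = 2 \sqrt{3} \left(-139\right) + 0 = - 278 \sqrt{3} + 0 = - 278 \sqrt{3}$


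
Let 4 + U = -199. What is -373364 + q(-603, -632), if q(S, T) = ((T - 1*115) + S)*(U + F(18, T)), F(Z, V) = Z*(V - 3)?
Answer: 15331186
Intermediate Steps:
U = -203 (U = -4 - 199 = -203)
F(Z, V) = Z*(-3 + V)
q(S, T) = (-257 + 18*T)*(-115 + S + T) (q(S, T) = ((T - 1*115) + S)*(-203 + 18*(-3 + T)) = ((T - 115) + S)*(-203 + (-54 + 18*T)) = ((-115 + T) + S)*(-257 + 18*T) = (-115 + S + T)*(-257 + 18*T) = (-257 + 18*T)*(-115 + S + T))
-373364 + q(-603, -632) = -373364 + (29555 - 2327*(-632) - 257*(-603) + 18*(-632)² + 18*(-603)*(-632)) = -373364 + (29555 + 1470664 + 154971 + 18*399424 + 6859728) = -373364 + (29555 + 1470664 + 154971 + 7189632 + 6859728) = -373364 + 15704550 = 15331186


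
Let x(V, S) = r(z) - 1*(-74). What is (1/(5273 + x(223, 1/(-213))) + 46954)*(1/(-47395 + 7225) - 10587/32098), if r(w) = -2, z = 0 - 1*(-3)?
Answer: -8895012911277444/574309853975 ≈ -15488.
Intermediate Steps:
z = 3 (z = 0 + 3 = 3)
x(V, S) = 72 (x(V, S) = -2 - 1*(-74) = -2 + 74 = 72)
(1/(5273 + x(223, 1/(-213))) + 46954)*(1/(-47395 + 7225) - 10587/32098) = (1/(5273 + 72) + 46954)*(1/(-47395 + 7225) - 10587/32098) = (1/5345 + 46954)*(1/(-40170) - 10587*1/32098) = (1/5345 + 46954)*(-1/40170 - 10587/32098) = (250969131/5345)*(-106327972/322344165) = -8895012911277444/574309853975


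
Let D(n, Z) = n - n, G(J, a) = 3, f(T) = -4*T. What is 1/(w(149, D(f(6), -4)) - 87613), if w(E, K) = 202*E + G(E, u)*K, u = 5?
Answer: -1/57515 ≈ -1.7387e-5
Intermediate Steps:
D(n, Z) = 0
w(E, K) = 3*K + 202*E (w(E, K) = 202*E + 3*K = 3*K + 202*E)
1/(w(149, D(f(6), -4)) - 87613) = 1/((3*0 + 202*149) - 87613) = 1/((0 + 30098) - 87613) = 1/(30098 - 87613) = 1/(-57515) = -1/57515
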